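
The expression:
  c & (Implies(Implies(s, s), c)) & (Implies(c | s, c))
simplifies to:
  c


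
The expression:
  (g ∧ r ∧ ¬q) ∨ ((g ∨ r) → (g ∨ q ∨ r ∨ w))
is always true.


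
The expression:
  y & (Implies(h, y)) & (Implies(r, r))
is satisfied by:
  {y: True}


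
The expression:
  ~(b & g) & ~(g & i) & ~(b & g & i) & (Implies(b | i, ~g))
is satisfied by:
  {i: False, g: False, b: False}
  {b: True, i: False, g: False}
  {i: True, b: False, g: False}
  {b: True, i: True, g: False}
  {g: True, b: False, i: False}


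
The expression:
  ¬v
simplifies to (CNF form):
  ¬v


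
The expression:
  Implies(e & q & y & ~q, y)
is always true.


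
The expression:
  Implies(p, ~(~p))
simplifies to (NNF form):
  True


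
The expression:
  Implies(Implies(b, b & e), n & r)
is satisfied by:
  {r: True, b: True, n: True, e: False}
  {r: True, b: True, n: False, e: False}
  {r: True, n: True, b: False, e: False}
  {b: True, n: True, r: False, e: False}
  {b: True, r: False, n: False, e: False}
  {r: True, e: True, b: True, n: True}
  {r: True, e: True, n: True, b: False}


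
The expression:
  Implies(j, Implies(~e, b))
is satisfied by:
  {b: True, e: True, j: False}
  {b: True, e: False, j: False}
  {e: True, b: False, j: False}
  {b: False, e: False, j: False}
  {j: True, b: True, e: True}
  {j: True, b: True, e: False}
  {j: True, e: True, b: False}


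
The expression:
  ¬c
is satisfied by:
  {c: False}


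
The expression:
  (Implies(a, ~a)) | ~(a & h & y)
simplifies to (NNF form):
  ~a | ~h | ~y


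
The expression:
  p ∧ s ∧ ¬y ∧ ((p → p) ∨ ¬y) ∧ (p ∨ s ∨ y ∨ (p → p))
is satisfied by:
  {p: True, s: True, y: False}


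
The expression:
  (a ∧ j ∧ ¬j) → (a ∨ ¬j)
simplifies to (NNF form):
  True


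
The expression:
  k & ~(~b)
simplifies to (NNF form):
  b & k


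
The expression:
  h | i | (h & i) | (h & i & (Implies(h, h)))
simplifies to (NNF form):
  h | i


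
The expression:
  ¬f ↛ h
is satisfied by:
  {h: True, f: False}
  {f: False, h: False}
  {f: True, h: True}


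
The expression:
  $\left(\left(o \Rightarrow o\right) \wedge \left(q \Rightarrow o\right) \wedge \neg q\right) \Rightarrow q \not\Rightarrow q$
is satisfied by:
  {q: True}


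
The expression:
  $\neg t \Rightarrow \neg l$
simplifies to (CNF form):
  $t \vee \neg l$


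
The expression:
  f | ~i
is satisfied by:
  {f: True, i: False}
  {i: False, f: False}
  {i: True, f: True}


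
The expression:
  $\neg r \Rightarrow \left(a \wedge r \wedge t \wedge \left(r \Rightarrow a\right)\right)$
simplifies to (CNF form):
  $r$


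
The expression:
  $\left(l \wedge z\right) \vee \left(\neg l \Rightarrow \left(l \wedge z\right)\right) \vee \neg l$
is always true.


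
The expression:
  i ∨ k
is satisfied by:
  {i: True, k: True}
  {i: True, k: False}
  {k: True, i: False}


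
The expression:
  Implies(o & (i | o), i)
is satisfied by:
  {i: True, o: False}
  {o: False, i: False}
  {o: True, i: True}


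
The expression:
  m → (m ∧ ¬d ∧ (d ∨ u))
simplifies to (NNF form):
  (u ∧ ¬d) ∨ ¬m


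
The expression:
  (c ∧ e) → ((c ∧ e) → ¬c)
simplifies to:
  ¬c ∨ ¬e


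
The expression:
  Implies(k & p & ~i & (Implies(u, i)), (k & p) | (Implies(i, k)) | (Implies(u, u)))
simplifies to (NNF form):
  True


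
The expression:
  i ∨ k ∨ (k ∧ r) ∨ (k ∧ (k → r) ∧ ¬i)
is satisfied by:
  {i: True, k: True}
  {i: True, k: False}
  {k: True, i: False}


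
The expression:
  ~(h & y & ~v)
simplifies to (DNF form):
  v | ~h | ~y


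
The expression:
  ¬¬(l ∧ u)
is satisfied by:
  {u: True, l: True}


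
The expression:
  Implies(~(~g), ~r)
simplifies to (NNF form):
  ~g | ~r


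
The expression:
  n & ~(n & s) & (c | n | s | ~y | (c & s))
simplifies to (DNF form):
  n & ~s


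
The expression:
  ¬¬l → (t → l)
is always true.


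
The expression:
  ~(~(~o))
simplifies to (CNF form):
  ~o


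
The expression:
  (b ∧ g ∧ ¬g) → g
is always true.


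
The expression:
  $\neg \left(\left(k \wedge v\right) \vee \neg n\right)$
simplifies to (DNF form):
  $\left(n \wedge \neg k\right) \vee \left(n \wedge \neg v\right)$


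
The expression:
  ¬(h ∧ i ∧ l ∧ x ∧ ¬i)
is always true.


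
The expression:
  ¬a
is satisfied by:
  {a: False}


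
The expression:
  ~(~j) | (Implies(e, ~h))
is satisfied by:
  {j: True, e: False, h: False}
  {j: False, e: False, h: False}
  {h: True, j: True, e: False}
  {h: True, j: False, e: False}
  {e: True, j: True, h: False}
  {e: True, j: False, h: False}
  {e: True, h: True, j: True}


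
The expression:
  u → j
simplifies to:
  j ∨ ¬u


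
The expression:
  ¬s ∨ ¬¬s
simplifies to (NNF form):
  True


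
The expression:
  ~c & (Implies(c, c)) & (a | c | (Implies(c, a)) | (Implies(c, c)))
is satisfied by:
  {c: False}


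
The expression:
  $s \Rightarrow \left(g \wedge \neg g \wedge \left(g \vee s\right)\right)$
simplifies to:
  $\neg s$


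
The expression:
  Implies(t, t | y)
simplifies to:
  True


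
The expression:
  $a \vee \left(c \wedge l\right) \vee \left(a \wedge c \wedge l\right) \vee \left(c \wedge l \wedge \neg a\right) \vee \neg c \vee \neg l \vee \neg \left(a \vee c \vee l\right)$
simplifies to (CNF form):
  $\text{True}$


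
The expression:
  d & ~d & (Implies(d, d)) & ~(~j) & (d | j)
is never true.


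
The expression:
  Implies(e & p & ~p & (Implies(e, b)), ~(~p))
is always true.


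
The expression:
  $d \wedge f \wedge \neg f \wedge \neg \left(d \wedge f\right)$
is never true.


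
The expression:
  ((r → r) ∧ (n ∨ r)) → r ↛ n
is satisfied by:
  {n: False}


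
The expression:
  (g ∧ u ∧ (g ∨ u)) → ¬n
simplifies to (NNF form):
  ¬g ∨ ¬n ∨ ¬u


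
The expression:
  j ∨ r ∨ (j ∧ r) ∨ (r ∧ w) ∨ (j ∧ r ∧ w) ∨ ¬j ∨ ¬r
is always true.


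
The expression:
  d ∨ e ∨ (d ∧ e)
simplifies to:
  d ∨ e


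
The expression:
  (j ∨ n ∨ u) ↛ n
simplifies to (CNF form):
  ¬n ∧ (j ∨ u)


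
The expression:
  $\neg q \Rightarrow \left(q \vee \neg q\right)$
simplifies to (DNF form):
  $\text{True}$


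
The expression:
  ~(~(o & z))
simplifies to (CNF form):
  o & z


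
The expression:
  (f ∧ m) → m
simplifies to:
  True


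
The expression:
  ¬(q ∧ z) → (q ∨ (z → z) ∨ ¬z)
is always true.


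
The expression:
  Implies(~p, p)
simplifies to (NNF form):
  p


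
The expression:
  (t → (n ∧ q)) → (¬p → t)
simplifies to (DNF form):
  p ∨ t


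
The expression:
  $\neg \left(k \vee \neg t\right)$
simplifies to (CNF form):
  $t \wedge \neg k$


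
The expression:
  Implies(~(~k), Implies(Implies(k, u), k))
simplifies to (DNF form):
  True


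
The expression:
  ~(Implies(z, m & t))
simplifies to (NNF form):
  z & (~m | ~t)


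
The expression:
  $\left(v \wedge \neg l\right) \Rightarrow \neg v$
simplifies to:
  $l \vee \neg v$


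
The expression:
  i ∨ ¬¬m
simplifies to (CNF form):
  i ∨ m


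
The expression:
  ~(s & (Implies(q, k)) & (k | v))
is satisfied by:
  {q: True, k: False, s: False, v: False}
  {q: False, k: False, s: False, v: False}
  {q: True, v: True, k: False, s: False}
  {v: True, q: False, k: False, s: False}
  {q: True, k: True, v: False, s: False}
  {k: True, v: False, s: False, q: False}
  {q: True, v: True, k: True, s: False}
  {v: True, k: True, q: False, s: False}
  {s: True, q: True, v: False, k: False}
  {s: True, v: False, k: False, q: False}
  {q: True, s: True, v: True, k: False}


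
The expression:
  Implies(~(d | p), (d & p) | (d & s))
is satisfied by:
  {d: True, p: True}
  {d: True, p: False}
  {p: True, d: False}


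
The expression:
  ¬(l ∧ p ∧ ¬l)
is always true.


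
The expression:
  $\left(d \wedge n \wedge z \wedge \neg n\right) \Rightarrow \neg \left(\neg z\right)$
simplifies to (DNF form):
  $\text{True}$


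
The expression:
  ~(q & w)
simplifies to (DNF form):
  ~q | ~w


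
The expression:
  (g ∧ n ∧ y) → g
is always true.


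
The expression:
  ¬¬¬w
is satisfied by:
  {w: False}


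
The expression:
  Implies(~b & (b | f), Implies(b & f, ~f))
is always true.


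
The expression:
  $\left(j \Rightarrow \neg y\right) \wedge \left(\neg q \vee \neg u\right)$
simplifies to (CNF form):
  $\left(\neg j \vee \neg y\right) \wedge \left(\neg q \vee \neg u\right) \wedge \left(\neg j \vee \neg q \vee \neg u\right) \wedge \left(\neg j \vee \neg q \vee \neg y\right) \wedge \left(\neg j \vee \neg u \vee \neg y\right) \wedge \left(\neg q \vee \neg u \vee \neg y\right) \wedge \left(\neg j \vee \neg q \vee \neg u \vee \neg y\right)$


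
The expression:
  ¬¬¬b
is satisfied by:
  {b: False}


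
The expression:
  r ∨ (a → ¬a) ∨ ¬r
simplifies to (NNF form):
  True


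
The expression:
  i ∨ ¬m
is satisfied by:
  {i: True, m: False}
  {m: False, i: False}
  {m: True, i: True}


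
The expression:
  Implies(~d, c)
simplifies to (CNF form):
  c | d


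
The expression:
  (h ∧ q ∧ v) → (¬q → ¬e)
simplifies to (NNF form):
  True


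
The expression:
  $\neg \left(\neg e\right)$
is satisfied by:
  {e: True}


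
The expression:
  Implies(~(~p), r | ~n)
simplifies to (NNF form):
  r | ~n | ~p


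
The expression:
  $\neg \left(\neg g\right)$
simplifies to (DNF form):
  $g$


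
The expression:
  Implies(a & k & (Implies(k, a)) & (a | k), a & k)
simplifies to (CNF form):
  True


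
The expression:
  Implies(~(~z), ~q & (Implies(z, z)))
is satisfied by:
  {q: False, z: False}
  {z: True, q: False}
  {q: True, z: False}


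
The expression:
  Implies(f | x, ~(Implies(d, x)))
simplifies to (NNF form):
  ~x & (d | ~f)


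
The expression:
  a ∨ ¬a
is always true.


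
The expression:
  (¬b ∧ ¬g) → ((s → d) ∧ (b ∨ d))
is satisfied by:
  {b: True, d: True, g: True}
  {b: True, d: True, g: False}
  {b: True, g: True, d: False}
  {b: True, g: False, d: False}
  {d: True, g: True, b: False}
  {d: True, g: False, b: False}
  {g: True, d: False, b: False}


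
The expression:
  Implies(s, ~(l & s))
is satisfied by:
  {l: False, s: False}
  {s: True, l: False}
  {l: True, s: False}


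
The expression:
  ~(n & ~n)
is always true.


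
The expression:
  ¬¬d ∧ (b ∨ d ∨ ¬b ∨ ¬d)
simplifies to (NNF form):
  d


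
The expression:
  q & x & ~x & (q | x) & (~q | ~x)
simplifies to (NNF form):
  False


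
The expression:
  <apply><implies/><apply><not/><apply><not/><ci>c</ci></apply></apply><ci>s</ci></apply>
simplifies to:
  <apply><or/><ci>s</ci><apply><not/><ci>c</ci></apply></apply>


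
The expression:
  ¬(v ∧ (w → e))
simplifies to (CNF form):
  (w ∨ ¬v) ∧ (¬e ∨ ¬v)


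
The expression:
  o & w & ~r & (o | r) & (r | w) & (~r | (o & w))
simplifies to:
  o & w & ~r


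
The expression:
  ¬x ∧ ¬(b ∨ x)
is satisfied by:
  {x: False, b: False}


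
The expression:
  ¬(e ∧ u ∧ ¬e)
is always true.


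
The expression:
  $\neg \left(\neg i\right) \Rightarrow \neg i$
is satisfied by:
  {i: False}


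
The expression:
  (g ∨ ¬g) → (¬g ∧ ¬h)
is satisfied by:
  {g: False, h: False}


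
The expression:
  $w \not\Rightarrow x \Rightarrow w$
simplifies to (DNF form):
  $\text{True}$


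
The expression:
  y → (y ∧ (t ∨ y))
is always true.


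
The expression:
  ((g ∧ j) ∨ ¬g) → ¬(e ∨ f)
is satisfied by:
  {g: True, f: False, e: False, j: False}
  {g: False, f: False, e: False, j: False}
  {j: True, g: True, f: False, e: False}
  {j: True, g: False, f: False, e: False}
  {e: True, g: True, f: False, j: False}
  {f: True, g: True, e: False, j: False}
  {e: True, f: True, g: True, j: False}


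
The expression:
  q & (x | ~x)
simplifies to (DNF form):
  q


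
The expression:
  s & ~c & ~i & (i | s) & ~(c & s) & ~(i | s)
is never true.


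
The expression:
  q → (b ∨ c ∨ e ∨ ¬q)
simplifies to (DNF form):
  b ∨ c ∨ e ∨ ¬q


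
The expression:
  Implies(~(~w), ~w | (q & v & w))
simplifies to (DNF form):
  ~w | (q & v)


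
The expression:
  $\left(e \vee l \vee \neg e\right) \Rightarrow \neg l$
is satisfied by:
  {l: False}


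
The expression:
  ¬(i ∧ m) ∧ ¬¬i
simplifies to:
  i ∧ ¬m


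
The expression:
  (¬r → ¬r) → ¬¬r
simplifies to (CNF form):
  r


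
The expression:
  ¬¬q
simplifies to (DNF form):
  q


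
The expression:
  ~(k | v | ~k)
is never true.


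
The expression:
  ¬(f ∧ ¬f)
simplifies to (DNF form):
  True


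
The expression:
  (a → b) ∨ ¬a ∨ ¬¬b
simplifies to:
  b ∨ ¬a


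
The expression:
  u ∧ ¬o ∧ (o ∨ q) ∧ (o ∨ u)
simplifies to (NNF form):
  q ∧ u ∧ ¬o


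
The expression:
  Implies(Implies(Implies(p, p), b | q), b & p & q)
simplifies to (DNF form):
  (q & ~q) | (b & p & q) | (~b & ~q) | (b & p & ~b) | (b & q & ~q) | (p & q & ~q) | (b & ~b & ~q) | (p & ~b & ~q)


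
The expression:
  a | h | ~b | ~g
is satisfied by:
  {a: True, h: True, g: False, b: False}
  {a: True, g: False, h: False, b: False}
  {h: True, a: False, g: False, b: False}
  {a: False, g: False, h: False, b: False}
  {b: True, a: True, h: True, g: False}
  {b: True, a: True, g: False, h: False}
  {b: True, h: True, a: False, g: False}
  {b: True, a: False, g: False, h: False}
  {a: True, g: True, h: True, b: False}
  {a: True, g: True, b: False, h: False}
  {g: True, h: True, b: False, a: False}
  {g: True, b: False, h: False, a: False}
  {a: True, g: True, b: True, h: True}
  {a: True, g: True, b: True, h: False}
  {g: True, b: True, h: True, a: False}


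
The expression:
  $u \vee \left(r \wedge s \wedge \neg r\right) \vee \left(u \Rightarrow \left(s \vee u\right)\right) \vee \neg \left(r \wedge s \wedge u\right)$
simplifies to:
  $\text{True}$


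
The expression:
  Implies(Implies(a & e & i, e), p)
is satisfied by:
  {p: True}


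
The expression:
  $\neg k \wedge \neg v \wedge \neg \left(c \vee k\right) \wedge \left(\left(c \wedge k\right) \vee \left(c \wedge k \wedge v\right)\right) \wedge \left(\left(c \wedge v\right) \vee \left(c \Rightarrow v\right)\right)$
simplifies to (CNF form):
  $\text{False}$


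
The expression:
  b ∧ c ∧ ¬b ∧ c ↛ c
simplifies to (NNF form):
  False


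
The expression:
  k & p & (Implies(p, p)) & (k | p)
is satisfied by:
  {p: True, k: True}


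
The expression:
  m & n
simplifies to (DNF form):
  m & n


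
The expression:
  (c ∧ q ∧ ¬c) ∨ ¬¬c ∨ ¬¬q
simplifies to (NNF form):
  c ∨ q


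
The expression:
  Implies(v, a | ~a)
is always true.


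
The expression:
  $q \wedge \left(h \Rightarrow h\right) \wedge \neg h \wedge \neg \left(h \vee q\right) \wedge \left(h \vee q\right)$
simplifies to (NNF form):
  $\text{False}$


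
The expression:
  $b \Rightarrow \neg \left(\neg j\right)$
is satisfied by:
  {j: True, b: False}
  {b: False, j: False}
  {b: True, j: True}


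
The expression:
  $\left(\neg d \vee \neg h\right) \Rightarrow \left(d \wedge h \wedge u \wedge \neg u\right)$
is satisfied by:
  {h: True, d: True}


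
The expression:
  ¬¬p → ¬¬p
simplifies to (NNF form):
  True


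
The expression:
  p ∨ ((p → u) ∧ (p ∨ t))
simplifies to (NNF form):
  p ∨ t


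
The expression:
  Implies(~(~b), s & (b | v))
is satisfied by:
  {s: True, b: False}
  {b: False, s: False}
  {b: True, s: True}


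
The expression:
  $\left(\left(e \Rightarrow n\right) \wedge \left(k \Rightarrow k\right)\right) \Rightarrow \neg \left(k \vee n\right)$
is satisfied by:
  {e: True, n: False, k: False}
  {n: False, k: False, e: False}
  {e: True, k: True, n: False}


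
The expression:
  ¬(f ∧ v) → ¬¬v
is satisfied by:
  {v: True}


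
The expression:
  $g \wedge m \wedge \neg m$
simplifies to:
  $\text{False}$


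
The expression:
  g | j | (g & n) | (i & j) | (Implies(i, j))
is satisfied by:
  {g: True, j: True, i: False}
  {g: True, j: False, i: False}
  {j: True, g: False, i: False}
  {g: False, j: False, i: False}
  {i: True, g: True, j: True}
  {i: True, g: True, j: False}
  {i: True, j: True, g: False}


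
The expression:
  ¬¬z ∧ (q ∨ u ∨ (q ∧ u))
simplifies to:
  z ∧ (q ∨ u)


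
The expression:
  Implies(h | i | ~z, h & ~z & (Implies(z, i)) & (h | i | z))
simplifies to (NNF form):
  (h | z) & (h | ~i) & (~h | ~z)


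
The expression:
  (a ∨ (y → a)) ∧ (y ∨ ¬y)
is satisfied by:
  {a: True, y: False}
  {y: False, a: False}
  {y: True, a: True}


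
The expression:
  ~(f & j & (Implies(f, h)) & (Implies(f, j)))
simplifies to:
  ~f | ~h | ~j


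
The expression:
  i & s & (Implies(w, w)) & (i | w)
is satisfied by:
  {i: True, s: True}


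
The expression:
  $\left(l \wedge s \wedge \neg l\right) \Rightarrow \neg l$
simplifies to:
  $\text{True}$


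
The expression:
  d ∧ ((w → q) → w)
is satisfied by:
  {w: True, d: True}


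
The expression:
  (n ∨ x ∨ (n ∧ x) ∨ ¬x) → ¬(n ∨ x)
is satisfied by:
  {n: False, x: False}


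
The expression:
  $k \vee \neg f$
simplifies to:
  $k \vee \neg f$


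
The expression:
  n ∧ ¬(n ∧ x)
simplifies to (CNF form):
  n ∧ ¬x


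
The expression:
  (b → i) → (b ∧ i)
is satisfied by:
  {b: True}


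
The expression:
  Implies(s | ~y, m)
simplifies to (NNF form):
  m | (y & ~s)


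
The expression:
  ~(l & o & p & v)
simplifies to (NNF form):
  ~l | ~o | ~p | ~v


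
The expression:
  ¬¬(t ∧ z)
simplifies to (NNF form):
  t ∧ z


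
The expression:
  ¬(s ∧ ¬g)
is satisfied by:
  {g: True, s: False}
  {s: False, g: False}
  {s: True, g: True}


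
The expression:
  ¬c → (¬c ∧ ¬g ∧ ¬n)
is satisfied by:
  {c: True, n: False, g: False}
  {c: True, g: True, n: False}
  {c: True, n: True, g: False}
  {c: True, g: True, n: True}
  {g: False, n: False, c: False}


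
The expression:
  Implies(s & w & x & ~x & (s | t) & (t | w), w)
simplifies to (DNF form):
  True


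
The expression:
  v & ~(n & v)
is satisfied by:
  {v: True, n: False}


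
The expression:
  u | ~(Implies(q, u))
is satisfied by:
  {q: True, u: True}
  {q: True, u: False}
  {u: True, q: False}


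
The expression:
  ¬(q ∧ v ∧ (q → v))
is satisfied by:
  {v: False, q: False}
  {q: True, v: False}
  {v: True, q: False}


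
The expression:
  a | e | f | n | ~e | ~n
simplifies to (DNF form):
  True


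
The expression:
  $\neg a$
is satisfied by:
  {a: False}


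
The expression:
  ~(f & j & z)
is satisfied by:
  {z: False, j: False, f: False}
  {f: True, z: False, j: False}
  {j: True, z: False, f: False}
  {f: True, j: True, z: False}
  {z: True, f: False, j: False}
  {f: True, z: True, j: False}
  {j: True, z: True, f: False}


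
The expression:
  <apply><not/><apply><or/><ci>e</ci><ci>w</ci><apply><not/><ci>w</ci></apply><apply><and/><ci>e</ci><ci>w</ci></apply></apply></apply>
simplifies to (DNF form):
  <false/>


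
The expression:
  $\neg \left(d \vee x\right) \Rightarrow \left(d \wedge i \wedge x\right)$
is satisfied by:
  {x: True, d: True}
  {x: True, d: False}
  {d: True, x: False}


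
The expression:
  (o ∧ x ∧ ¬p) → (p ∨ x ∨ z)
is always true.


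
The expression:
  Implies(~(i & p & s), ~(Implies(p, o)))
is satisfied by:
  {i: True, p: True, s: True, o: False}
  {i: True, p: True, s: False, o: False}
  {p: True, s: True, i: False, o: False}
  {p: True, i: False, s: False, o: False}
  {i: True, o: True, p: True, s: True}


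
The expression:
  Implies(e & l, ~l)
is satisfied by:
  {l: False, e: False}
  {e: True, l: False}
  {l: True, e: False}


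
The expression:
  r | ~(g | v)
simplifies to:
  r | (~g & ~v)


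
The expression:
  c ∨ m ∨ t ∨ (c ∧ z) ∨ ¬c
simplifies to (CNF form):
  True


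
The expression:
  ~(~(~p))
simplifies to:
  ~p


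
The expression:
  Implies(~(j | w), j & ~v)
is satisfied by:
  {w: True, j: True}
  {w: True, j: False}
  {j: True, w: False}


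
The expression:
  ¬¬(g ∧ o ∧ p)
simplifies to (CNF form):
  g ∧ o ∧ p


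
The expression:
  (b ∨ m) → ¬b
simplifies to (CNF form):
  ¬b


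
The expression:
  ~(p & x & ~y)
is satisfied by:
  {y: True, p: False, x: False}
  {p: False, x: False, y: False}
  {y: True, x: True, p: False}
  {x: True, p: False, y: False}
  {y: True, p: True, x: False}
  {p: True, y: False, x: False}
  {y: True, x: True, p: True}


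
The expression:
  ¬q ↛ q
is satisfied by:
  {q: False}


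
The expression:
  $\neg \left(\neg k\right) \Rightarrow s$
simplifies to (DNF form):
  $s \vee \neg k$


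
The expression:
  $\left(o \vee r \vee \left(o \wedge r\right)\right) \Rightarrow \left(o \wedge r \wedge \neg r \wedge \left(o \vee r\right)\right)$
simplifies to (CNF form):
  $\neg o \wedge \neg r$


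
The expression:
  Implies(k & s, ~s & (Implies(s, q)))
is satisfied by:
  {s: False, k: False}
  {k: True, s: False}
  {s: True, k: False}


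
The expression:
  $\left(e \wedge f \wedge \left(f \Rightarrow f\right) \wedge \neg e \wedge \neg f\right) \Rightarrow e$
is always true.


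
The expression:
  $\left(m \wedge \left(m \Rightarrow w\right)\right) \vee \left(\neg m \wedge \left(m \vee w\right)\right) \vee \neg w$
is always true.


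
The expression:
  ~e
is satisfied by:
  {e: False}


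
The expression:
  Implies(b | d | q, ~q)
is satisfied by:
  {q: False}


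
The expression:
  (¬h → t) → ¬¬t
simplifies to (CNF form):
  t ∨ ¬h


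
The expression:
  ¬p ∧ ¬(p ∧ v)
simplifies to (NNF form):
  ¬p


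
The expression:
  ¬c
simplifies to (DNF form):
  ¬c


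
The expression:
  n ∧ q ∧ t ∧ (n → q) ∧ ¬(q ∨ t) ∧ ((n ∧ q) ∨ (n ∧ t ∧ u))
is never true.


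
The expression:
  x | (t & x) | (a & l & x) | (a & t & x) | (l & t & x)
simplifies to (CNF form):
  x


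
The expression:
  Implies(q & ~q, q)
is always true.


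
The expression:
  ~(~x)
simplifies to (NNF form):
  x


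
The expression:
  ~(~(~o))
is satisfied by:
  {o: False}


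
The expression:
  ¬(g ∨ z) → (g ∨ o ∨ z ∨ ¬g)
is always true.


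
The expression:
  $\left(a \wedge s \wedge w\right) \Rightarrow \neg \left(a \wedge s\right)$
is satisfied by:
  {s: False, a: False, w: False}
  {w: True, s: False, a: False}
  {a: True, s: False, w: False}
  {w: True, a: True, s: False}
  {s: True, w: False, a: False}
  {w: True, s: True, a: False}
  {a: True, s: True, w: False}


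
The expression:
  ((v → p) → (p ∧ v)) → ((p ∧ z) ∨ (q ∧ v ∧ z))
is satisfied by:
  {z: True, p: True, q: True, v: False}
  {z: True, p: True, q: False, v: False}
  {z: True, q: True, p: False, v: False}
  {z: True, q: False, p: False, v: False}
  {p: True, q: True, z: False, v: False}
  {p: True, z: False, q: False, v: False}
  {p: False, q: True, z: False, v: False}
  {p: False, z: False, q: False, v: False}
  {z: True, v: True, p: True, q: True}
  {z: True, v: True, p: True, q: False}
  {z: True, v: True, q: True, p: False}


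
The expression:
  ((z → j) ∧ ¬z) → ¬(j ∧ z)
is always true.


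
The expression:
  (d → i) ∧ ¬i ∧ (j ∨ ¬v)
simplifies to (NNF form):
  ¬d ∧ ¬i ∧ (j ∨ ¬v)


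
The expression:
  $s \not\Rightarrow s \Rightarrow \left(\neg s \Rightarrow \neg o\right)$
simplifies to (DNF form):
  $\text{True}$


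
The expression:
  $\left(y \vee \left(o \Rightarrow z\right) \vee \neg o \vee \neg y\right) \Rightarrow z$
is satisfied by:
  {z: True}


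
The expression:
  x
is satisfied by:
  {x: True}


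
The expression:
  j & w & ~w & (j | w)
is never true.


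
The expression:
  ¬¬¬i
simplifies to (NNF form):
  ¬i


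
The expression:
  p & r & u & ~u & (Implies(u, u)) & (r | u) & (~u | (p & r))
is never true.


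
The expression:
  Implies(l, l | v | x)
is always true.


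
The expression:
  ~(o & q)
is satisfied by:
  {o: False, q: False}
  {q: True, o: False}
  {o: True, q: False}


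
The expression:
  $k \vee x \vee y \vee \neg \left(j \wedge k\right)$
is always true.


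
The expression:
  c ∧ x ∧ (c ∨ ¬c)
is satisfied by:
  {c: True, x: True}


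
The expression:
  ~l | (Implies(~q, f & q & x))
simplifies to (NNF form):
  q | ~l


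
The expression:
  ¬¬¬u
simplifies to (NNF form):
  ¬u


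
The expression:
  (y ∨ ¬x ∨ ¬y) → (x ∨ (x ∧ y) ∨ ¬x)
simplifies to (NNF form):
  True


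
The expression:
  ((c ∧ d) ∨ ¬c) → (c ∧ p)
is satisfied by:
  {c: True, p: True, d: False}
  {c: True, p: False, d: False}
  {c: True, d: True, p: True}


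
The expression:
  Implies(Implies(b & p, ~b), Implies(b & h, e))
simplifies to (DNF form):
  e | p | ~b | ~h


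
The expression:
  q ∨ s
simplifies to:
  q ∨ s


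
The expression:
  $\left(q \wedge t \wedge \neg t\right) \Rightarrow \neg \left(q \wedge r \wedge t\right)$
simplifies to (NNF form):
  $\text{True}$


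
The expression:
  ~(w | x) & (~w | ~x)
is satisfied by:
  {x: False, w: False}


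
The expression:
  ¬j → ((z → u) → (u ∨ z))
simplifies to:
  j ∨ u ∨ z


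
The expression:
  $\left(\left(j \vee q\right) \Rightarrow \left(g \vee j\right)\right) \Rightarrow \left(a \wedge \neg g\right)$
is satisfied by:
  {a: True, q: True, g: False, j: False}
  {a: True, q: False, g: False, j: False}
  {j: True, a: True, q: True, g: False}
  {j: True, a: True, q: False, g: False}
  {q: True, j: False, a: False, g: False}


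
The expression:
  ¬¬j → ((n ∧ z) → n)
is always true.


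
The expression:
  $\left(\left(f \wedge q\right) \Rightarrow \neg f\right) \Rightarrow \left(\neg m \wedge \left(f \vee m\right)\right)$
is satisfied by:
  {f: True, q: True, m: False}
  {f: True, m: False, q: False}
  {f: True, q: True, m: True}


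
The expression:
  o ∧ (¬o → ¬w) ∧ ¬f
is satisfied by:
  {o: True, f: False}


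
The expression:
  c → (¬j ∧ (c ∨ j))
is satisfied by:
  {c: False, j: False}
  {j: True, c: False}
  {c: True, j: False}


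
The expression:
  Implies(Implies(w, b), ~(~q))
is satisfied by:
  {q: True, w: True, b: False}
  {q: True, b: False, w: False}
  {q: True, w: True, b: True}
  {q: True, b: True, w: False}
  {w: True, b: False, q: False}


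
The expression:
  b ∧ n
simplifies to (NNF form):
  b ∧ n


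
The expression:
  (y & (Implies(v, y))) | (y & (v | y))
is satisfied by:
  {y: True}


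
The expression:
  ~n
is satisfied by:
  {n: False}


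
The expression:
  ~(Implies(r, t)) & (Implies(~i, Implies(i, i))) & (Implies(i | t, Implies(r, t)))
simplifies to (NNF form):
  r & ~i & ~t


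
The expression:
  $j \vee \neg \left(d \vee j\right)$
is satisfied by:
  {j: True, d: False}
  {d: False, j: False}
  {d: True, j: True}


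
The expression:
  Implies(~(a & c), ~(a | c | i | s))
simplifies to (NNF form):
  (a | ~c) & (a | ~i) & (a | ~s) & (c | ~a)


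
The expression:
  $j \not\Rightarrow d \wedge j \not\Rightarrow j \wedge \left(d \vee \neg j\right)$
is never true.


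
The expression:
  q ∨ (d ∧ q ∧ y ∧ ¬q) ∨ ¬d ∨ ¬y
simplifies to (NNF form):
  q ∨ ¬d ∨ ¬y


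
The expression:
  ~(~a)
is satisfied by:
  {a: True}


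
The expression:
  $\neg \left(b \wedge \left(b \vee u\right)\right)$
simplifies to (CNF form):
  $\neg b$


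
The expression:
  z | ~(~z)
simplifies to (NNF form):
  z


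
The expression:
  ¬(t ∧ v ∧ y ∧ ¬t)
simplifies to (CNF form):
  True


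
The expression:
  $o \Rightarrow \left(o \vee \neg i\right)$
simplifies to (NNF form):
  $\text{True}$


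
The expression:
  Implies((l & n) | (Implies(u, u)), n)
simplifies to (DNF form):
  n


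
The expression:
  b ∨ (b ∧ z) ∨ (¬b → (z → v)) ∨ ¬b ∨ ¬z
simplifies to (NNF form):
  True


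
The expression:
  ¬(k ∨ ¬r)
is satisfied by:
  {r: True, k: False}


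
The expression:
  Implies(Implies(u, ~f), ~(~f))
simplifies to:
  f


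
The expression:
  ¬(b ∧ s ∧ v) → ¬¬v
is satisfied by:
  {v: True}


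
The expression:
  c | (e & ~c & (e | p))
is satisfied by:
  {c: True, e: True}
  {c: True, e: False}
  {e: True, c: False}


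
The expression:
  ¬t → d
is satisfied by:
  {d: True, t: True}
  {d: True, t: False}
  {t: True, d: False}


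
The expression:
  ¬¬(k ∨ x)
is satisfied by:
  {x: True, k: True}
  {x: True, k: False}
  {k: True, x: False}


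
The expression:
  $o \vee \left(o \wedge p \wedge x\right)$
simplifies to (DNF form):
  $o$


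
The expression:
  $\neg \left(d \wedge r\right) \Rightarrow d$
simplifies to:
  $d$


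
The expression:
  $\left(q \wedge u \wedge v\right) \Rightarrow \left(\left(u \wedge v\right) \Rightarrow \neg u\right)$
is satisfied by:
  {u: False, v: False, q: False}
  {q: True, u: False, v: False}
  {v: True, u: False, q: False}
  {q: True, v: True, u: False}
  {u: True, q: False, v: False}
  {q: True, u: True, v: False}
  {v: True, u: True, q: False}


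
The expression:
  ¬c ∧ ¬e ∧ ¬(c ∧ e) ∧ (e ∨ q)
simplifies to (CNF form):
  q ∧ ¬c ∧ ¬e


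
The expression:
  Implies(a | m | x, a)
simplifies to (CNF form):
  (a | ~m) & (a | ~x)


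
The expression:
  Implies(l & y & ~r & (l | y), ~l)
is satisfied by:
  {r: True, l: False, y: False}
  {l: False, y: False, r: False}
  {r: True, y: True, l: False}
  {y: True, l: False, r: False}
  {r: True, l: True, y: False}
  {l: True, r: False, y: False}
  {r: True, y: True, l: True}


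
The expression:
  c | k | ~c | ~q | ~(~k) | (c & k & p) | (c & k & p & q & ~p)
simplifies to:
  True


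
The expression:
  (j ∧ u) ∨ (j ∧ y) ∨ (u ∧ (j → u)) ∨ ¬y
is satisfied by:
  {u: True, j: True, y: False}
  {u: True, j: False, y: False}
  {j: True, u: False, y: False}
  {u: False, j: False, y: False}
  {y: True, u: True, j: True}
  {y: True, u: True, j: False}
  {y: True, j: True, u: False}


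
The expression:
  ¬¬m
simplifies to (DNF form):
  m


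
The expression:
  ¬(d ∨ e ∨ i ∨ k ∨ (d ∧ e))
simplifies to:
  ¬d ∧ ¬e ∧ ¬i ∧ ¬k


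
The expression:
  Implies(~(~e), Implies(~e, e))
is always true.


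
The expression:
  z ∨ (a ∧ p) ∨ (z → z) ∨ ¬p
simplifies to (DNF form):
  True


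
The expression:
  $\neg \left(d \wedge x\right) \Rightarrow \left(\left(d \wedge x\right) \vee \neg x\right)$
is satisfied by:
  {d: True, x: False}
  {x: False, d: False}
  {x: True, d: True}


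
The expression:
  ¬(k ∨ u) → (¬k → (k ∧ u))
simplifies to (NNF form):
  k ∨ u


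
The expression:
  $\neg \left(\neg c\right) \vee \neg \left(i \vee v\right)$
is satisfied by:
  {c: True, v: False, i: False}
  {i: True, c: True, v: False}
  {c: True, v: True, i: False}
  {i: True, c: True, v: True}
  {i: False, v: False, c: False}


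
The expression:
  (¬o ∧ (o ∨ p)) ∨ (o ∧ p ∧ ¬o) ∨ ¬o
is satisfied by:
  {o: False}


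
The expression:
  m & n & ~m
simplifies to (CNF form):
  False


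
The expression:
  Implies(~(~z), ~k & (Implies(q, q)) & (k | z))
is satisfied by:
  {k: False, z: False}
  {z: True, k: False}
  {k: True, z: False}


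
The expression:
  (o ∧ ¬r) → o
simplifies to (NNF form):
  True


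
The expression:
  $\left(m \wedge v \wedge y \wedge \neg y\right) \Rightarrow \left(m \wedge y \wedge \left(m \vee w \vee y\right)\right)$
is always true.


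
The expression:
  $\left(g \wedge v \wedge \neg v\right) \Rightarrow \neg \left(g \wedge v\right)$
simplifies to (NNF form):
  $\text{True}$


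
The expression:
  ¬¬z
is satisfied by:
  {z: True}


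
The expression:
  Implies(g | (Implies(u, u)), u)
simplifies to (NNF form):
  u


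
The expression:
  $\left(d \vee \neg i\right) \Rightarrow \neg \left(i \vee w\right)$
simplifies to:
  $\left(i \wedge \neg d\right) \vee \left(\neg i \wedge \neg w\right)$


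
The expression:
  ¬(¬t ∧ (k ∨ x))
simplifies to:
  t ∨ (¬k ∧ ¬x)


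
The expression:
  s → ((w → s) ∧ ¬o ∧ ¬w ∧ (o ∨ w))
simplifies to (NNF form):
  ¬s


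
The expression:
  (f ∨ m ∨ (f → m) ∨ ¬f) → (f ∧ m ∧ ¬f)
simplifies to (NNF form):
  False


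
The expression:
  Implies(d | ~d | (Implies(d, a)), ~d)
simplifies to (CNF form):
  ~d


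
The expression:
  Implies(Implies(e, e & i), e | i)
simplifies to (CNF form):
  e | i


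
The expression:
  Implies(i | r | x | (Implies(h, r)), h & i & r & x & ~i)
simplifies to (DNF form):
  h & ~i & ~r & ~x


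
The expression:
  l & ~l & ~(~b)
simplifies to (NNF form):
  False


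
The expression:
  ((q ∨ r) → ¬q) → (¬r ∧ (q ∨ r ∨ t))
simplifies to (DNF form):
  q ∨ (t ∧ ¬r)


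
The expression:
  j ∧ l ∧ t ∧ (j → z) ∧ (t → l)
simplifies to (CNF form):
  j ∧ l ∧ t ∧ z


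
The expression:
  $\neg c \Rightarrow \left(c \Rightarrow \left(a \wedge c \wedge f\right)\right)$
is always true.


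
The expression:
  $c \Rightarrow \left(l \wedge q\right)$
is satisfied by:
  {l: True, q: True, c: False}
  {l: True, q: False, c: False}
  {q: True, l: False, c: False}
  {l: False, q: False, c: False}
  {l: True, c: True, q: True}


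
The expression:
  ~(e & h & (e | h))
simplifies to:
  ~e | ~h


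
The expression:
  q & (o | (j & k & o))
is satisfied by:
  {o: True, q: True}


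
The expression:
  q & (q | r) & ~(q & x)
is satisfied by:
  {q: True, x: False}


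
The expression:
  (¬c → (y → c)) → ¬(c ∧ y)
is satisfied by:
  {c: False, y: False}
  {y: True, c: False}
  {c: True, y: False}


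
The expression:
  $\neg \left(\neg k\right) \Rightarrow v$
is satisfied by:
  {v: True, k: False}
  {k: False, v: False}
  {k: True, v: True}


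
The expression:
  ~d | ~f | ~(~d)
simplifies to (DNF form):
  True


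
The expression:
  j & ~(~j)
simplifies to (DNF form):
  j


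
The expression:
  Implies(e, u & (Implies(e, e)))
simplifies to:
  u | ~e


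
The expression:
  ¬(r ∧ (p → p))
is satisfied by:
  {r: False}


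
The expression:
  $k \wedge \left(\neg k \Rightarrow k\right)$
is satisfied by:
  {k: True}


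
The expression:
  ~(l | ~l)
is never true.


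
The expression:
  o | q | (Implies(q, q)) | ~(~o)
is always true.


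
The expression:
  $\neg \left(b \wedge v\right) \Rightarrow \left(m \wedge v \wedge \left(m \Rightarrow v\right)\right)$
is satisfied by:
  {b: True, m: True, v: True}
  {b: True, v: True, m: False}
  {m: True, v: True, b: False}


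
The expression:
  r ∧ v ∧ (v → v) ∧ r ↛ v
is never true.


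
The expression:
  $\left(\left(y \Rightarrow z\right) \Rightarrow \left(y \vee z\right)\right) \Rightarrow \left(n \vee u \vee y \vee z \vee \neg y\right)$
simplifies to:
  $\text{True}$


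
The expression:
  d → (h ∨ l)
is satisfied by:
  {l: True, h: True, d: False}
  {l: True, h: False, d: False}
  {h: True, l: False, d: False}
  {l: False, h: False, d: False}
  {d: True, l: True, h: True}
  {d: True, l: True, h: False}
  {d: True, h: True, l: False}


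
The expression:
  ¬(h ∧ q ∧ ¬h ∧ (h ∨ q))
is always true.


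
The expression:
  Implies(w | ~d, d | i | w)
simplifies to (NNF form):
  d | i | w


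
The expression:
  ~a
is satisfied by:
  {a: False}


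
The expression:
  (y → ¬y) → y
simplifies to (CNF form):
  y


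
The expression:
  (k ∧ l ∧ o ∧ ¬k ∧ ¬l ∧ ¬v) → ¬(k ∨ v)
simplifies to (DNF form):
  True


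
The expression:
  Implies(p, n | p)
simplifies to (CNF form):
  True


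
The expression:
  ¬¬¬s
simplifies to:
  ¬s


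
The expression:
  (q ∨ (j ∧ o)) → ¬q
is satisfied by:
  {q: False}


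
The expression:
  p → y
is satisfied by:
  {y: True, p: False}
  {p: False, y: False}
  {p: True, y: True}


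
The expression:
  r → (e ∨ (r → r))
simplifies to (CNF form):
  True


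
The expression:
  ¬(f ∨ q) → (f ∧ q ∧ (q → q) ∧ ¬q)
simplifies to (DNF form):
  f ∨ q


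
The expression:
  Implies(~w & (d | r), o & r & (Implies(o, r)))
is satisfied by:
  {w: True, o: True, d: False, r: False}
  {w: True, o: False, d: False, r: False}
  {r: True, w: True, o: True, d: False}
  {r: True, w: True, o: False, d: False}
  {d: True, w: True, o: True, r: False}
  {d: True, w: True, o: False, r: False}
  {d: True, w: True, r: True, o: True}
  {d: True, w: True, r: True, o: False}
  {o: True, d: False, w: False, r: False}
  {d: False, o: False, w: False, r: False}
  {r: True, o: True, d: False, w: False}
  {r: True, d: True, o: True, w: False}


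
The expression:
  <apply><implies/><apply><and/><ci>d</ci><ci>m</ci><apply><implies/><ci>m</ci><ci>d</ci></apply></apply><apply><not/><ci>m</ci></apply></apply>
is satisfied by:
  {m: False, d: False}
  {d: True, m: False}
  {m: True, d: False}


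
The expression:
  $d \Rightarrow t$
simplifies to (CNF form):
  $t \vee \neg d$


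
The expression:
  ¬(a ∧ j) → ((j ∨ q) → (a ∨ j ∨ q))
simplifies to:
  True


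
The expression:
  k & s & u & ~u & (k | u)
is never true.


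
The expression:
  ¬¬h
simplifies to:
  h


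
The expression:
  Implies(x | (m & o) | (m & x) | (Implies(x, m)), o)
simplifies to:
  o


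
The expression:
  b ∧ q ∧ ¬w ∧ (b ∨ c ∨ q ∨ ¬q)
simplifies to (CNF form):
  b ∧ q ∧ ¬w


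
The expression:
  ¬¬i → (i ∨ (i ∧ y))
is always true.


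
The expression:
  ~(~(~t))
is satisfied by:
  {t: False}


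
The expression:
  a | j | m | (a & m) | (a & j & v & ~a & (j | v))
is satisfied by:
  {a: True, m: True, j: True}
  {a: True, m: True, j: False}
  {a: True, j: True, m: False}
  {a: True, j: False, m: False}
  {m: True, j: True, a: False}
  {m: True, j: False, a: False}
  {j: True, m: False, a: False}


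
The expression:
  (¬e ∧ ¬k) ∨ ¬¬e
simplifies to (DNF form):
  e ∨ ¬k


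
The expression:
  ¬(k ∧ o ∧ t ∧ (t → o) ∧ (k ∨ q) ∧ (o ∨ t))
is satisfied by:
  {o: False, k: False, t: False}
  {t: True, o: False, k: False}
  {k: True, o: False, t: False}
  {t: True, k: True, o: False}
  {o: True, t: False, k: False}
  {t: True, o: True, k: False}
  {k: True, o: True, t: False}
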